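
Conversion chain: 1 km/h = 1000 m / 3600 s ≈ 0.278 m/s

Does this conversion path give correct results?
The chain is correct (no errors).

Correct: 1 km = 1000 m, 1 h = 3600 s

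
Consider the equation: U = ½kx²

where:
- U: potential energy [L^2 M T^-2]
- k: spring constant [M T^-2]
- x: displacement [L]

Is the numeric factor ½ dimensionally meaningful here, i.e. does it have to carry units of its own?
No

U has dimensions [L^2 M T^-2] and kx² already has dimensions [L^2 M T^-2], so the equation balances without ½ contributing any dimensions. ½ is a pure (dimensionless) number; changing or removing it would not affect dimensional consistency.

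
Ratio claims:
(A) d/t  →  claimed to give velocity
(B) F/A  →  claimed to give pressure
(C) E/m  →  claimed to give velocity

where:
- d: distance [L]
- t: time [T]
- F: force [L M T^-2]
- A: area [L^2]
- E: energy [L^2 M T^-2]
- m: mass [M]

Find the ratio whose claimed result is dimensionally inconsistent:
(C) E/m does not give velocity

(A) d/t: [L T^-1] = velocity [L T^-1] ✓
(B) F/A: [L^-1 M T^-2] = pressure [L^-1 M T^-2] ✓
(C) E/m: [L^2 T^-2] ≠ velocity [L T^-1] ✗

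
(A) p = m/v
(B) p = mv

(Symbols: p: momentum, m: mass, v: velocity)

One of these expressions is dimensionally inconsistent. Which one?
(A)

(A) p = m/v: LHS [L M T^-1], RHS [L^-1 M T] ✗
(B) p = mv: LHS [L M T^-1], RHS [L M T^-1] ✓

Expression (A) p = m/v is dimensionally incorrect.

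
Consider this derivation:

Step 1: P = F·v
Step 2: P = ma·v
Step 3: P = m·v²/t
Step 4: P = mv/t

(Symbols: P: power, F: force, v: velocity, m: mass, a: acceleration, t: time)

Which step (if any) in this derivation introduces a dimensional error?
Step 4

Step 1: P = F·v → LHS [L^2 M T^-3], RHS [L^2 M T^-3] ✓
Step 2: P = ma·v → LHS [L^2 M T^-3], RHS [L^2 M T^-3] ✓
Step 3: P = m·v²/t → LHS [L^2 M T^-3], RHS [L^2 M T^-3] ✓
Step 4: P = mv/t → LHS [L^2 M T^-3], RHS [L M T^-2] ✗

The first dimensional inconsistency appears in step 4: P = mv/t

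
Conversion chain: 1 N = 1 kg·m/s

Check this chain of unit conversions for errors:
The chain is incorrect (it contains an error).

Incorrect: Newton is kg·m/s², not kg·m/s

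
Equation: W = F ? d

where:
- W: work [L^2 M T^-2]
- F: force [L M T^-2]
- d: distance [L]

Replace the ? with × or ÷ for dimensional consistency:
multiplication (×): W = F × d

W [L^2 M T^-2]; F [L M T^-2]; d [L].
F × d → [L^2 M T^-2] ✓
F ÷ d → [M T^-2] ✗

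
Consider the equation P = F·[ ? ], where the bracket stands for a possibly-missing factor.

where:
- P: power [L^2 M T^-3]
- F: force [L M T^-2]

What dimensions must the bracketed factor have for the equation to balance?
[L T^-1] — velocity (e.g. v)

P has dimensions [L^2 M T^-3]; F has dimensions [L M T^-2].
The bracketed factor must supply [L^2 M T^-3] / [L M T^-2] = [L T^-1].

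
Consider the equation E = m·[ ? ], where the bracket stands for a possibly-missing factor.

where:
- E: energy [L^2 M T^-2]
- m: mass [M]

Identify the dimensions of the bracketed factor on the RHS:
[L^2 T^-2] — velocity squared (e.g. v²)

E has dimensions [L^2 M T^-2]; m has dimensions [M].
The bracketed factor must supply [L^2 M T^-2] / [M] = [L^2 T^-2].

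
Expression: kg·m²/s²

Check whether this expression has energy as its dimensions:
Yes

The expression kg·m²/s² has dimensions [L^2 M T^-2], which is exactly energy [L^2 M T^-2].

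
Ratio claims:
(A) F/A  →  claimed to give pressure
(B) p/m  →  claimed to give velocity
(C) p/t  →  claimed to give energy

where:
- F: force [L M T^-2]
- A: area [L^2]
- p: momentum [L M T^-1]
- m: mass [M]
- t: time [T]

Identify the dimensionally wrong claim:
(C) p/t does not give energy

(A) F/A: [L^-1 M T^-2] = pressure [L^-1 M T^-2] ✓
(B) p/m: [L T^-1] = velocity [L T^-1] ✓
(C) p/t: [L M T^-2] ≠ energy [L^2 M T^-2] ✗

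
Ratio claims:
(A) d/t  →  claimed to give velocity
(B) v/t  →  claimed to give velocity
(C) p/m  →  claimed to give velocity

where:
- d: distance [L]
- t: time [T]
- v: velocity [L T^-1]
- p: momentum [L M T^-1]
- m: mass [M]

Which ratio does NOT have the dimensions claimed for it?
(B) v/t does not give velocity

(A) d/t: [L T^-1] = velocity [L T^-1] ✓
(B) v/t: [L T^-2] ≠ velocity [L T^-1] ✗
(C) p/m: [L T^-1] = velocity [L T^-1] ✓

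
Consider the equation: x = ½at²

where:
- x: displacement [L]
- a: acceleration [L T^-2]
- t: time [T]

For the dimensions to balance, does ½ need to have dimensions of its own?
No

x has dimensions [L] and at² already has dimensions [L], so the equation balances without ½ contributing any dimensions. ½ is a pure (dimensionless) number; changing or removing it would not affect dimensional consistency.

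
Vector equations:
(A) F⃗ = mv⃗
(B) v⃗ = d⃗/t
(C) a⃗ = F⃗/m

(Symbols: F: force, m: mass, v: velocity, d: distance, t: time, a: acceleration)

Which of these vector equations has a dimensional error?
(A) F⃗ = mv⃗

(A) F⃗ = mv⃗: LHS [L M T^-2], RHS [L M T^-1] ✗ — mass times velocity is momentum, not force; should be ma⃗
(B) v⃗ = d⃗/t: LHS [L T^-1], RHS [L T^-1] ✓ — displacement (vector) divided by time (scalar)
(C) a⃗ = F⃗/m: LHS [L T^-2], RHS [L T^-2] ✓ — force (vector) divided by mass (scalar)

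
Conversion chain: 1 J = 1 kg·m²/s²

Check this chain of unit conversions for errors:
The chain is correct (no errors).

Correct: Joule is defined as kg·m²/s²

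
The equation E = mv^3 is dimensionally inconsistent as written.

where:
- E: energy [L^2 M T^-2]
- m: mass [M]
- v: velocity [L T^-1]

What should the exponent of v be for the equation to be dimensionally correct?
The exponent of v should be 2: E = mv^2

The LHS E has dimensions [L^2 M T^-2]; v has dimensions [L T^-1].
As written, the RHS mv^3 (exponent 3 on v) has dimensions [L^3 M T^-3], which does not match.
With exponent 2, the RHS mv^2 has dimensions [L^2 M T^-2], matching the LHS.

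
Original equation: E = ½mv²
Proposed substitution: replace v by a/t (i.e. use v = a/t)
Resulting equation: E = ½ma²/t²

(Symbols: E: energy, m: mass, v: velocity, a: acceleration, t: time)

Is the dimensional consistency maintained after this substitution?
No

[v] = [L T^-1] and [a/t] = [L T^-3]. These differ, so the substitution replaces a quantity by one of different dimensions and the result E = ½ma²/t² has LHS [L^2 M T^-2] vs RHS [L^2 M T^-6] — inconsistent.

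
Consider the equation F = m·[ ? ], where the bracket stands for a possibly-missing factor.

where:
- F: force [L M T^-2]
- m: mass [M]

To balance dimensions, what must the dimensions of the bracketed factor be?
[L T^-2] — acceleration (e.g. a)

F has dimensions [L M T^-2]; m has dimensions [M].
The bracketed factor must supply [L M T^-2] / [M] = [L T^-2].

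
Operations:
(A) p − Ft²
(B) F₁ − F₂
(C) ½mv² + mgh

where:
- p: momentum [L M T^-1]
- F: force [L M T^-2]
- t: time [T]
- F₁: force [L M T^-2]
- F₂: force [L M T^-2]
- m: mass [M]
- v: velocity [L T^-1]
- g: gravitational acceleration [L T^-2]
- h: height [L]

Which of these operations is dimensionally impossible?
(A) p − Ft²

(A) p − Ft²: p [L M T^-1] and Ft² [L M] — different dimensions cannot be added/subtracted ✗
(B) F₁ − F₂: F₁ [L M T^-2] and F₂ [L M T^-2] — same dimensions ✓
(C) ½mv² + mgh: ½mv² [L^2 M T^-2] and mgh [L^2 M T^-2] — same dimensions ✓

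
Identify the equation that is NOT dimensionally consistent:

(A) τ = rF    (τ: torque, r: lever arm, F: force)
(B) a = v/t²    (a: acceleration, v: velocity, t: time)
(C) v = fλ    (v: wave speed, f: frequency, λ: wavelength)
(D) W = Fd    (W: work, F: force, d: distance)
(B) a = v/t²

The equation (B) a = v/t² is dimensionally incorrect.

LHS (a): [L T^-2]
RHS (v/t²): [L T^-3] ✗

The dimensions do not match. The other three equations balance.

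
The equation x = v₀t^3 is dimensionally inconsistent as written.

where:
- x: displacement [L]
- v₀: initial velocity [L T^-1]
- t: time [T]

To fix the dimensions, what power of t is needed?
The exponent of t should be 1: x = v₀t

The LHS x has dimensions [L]; t has dimensions [T].
As written, the RHS v₀t^3 (exponent 3 on t) has dimensions [L T^2], which does not match.
With exponent 1, the RHS v₀t has dimensions [L], matching the LHS.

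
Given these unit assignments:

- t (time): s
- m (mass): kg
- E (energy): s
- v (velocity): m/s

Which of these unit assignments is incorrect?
E

The variable E (energy) should have units J, not s.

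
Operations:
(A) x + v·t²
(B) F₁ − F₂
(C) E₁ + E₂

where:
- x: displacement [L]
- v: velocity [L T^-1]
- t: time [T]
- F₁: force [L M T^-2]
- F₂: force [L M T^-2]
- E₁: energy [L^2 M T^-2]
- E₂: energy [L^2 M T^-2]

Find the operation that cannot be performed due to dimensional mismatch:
(A) x + v·t²

(A) x + v·t²: x [L] and v·t² [L T] — different dimensions cannot be added/subtracted ✗
(B) F₁ − F₂: F₁ [L M T^-2] and F₂ [L M T^-2] — same dimensions ✓
(C) E₁ + E₂: E₁ [L^2 M T^-2] and E₂ [L^2 M T^-2] — same dimensions ✓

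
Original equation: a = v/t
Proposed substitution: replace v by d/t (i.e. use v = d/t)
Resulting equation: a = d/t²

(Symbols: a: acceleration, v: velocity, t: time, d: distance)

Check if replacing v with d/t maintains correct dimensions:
Yes

[v] = [L T^-1] and [d/t] = [L T^-1]. These match, so the substitution replaces a quantity by one of the same dimensions and the result a = d/t² has LHS [L T^-2] vs RHS [L T^-2] — still consistent.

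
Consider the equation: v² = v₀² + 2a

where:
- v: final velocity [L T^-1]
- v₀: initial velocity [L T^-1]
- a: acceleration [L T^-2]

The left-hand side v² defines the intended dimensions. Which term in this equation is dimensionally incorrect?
The term 2a

Checking each RHS term against the LHS:
- v₀²: [L^2 T^-2] — matches v² [L^2 T^-2] ✓
- 2a: [L T^-2] — does NOT match v² [L^2 T^-2] ✗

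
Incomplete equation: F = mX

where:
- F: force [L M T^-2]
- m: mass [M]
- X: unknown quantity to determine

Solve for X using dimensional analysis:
X = a (acceleration), dimensions [L T^-2]

F has dimensions [L M T^-2]; the rest of the RHS (m) has dimensions [M].
So X must have dimensions [L T^-2] — X = a (acceleration).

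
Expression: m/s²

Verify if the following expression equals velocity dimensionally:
No

The expression m/s² has dimensions [L T^-2], but velocity has dimensions [L T^-1].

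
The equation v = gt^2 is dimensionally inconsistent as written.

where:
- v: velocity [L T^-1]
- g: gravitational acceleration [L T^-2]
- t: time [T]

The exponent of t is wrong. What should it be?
The exponent of t should be 1: v = gt

The LHS v has dimensions [L T^-1]; t has dimensions [T].
As written, the RHS gt^2 (exponent 2 on t) has dimensions [L], which does not match.
With exponent 1, the RHS gt has dimensions [L T^-1], matching the LHS.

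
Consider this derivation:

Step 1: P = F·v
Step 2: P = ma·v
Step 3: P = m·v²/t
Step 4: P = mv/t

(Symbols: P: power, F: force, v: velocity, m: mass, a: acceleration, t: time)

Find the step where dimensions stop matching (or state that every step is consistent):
Step 4

Step 1: P = F·v → LHS [L^2 M T^-3], RHS [L^2 M T^-3] ✓
Step 2: P = ma·v → LHS [L^2 M T^-3], RHS [L^2 M T^-3] ✓
Step 3: P = m·v²/t → LHS [L^2 M T^-3], RHS [L^2 M T^-3] ✓
Step 4: P = mv/t → LHS [L^2 M T^-3], RHS [L M T^-2] ✗

The first dimensional inconsistency appears in step 4: P = mv/t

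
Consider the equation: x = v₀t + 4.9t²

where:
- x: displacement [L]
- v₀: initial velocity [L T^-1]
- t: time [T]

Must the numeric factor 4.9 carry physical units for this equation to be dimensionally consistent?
Yes

x has dimensions [L], while t² alone has dimensions [T^2]. For the equation to balance, the factor 4.9 must carry dimensions [L T^-2] — it is a dimensional constant (a numerical value of a physical quantity with its units suppressed), not a pure number.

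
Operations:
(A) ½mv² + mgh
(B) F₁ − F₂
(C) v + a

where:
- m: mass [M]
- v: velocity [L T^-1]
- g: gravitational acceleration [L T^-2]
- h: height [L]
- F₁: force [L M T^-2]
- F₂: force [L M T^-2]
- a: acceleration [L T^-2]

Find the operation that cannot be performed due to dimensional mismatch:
(C) v + a

(A) ½mv² + mgh: ½mv² [L^2 M T^-2] and mgh [L^2 M T^-2] — same dimensions ✓
(B) F₁ − F₂: F₁ [L M T^-2] and F₂ [L M T^-2] — same dimensions ✓
(C) v + a: v [L T^-1] and a [L T^-2] — different dimensions cannot be added/subtracted ✗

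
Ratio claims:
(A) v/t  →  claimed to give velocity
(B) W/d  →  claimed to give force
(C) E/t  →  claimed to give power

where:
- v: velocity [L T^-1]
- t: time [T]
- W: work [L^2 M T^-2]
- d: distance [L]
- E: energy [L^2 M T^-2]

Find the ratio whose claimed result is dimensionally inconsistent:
(A) v/t does not give velocity

(A) v/t: [L T^-2] ≠ velocity [L T^-1] ✗
(B) W/d: [L M T^-2] = force [L M T^-2] ✓
(C) E/t: [L^2 M T^-3] = power [L^2 M T^-3] ✓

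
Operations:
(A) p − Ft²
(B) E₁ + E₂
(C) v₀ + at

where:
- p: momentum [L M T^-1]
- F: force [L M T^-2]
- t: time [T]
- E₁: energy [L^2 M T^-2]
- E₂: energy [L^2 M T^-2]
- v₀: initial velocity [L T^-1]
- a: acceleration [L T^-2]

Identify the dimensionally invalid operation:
(A) p − Ft²

(A) p − Ft²: p [L M T^-1] and Ft² [L M] — different dimensions cannot be added/subtracted ✗
(B) E₁ + E₂: E₁ [L^2 M T^-2] and E₂ [L^2 M T^-2] — same dimensions ✓
(C) v₀ + at: v₀ [L T^-1] and at [L T^-1] — same dimensions ✓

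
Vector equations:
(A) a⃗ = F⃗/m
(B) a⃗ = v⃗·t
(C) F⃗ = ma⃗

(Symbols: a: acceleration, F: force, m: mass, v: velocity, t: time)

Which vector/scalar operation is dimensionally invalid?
(B) a⃗ = v⃗·t

(A) a⃗ = F⃗/m: LHS [L T^-2], RHS [L T^-2] ✓ — force (vector) divided by mass (scalar)
(B) a⃗ = v⃗·t: LHS [L T^-2], RHS [L] ✗ — acceleration is velocity per time; should be v⃗/t
(C) F⃗ = ma⃗: LHS [L M T^-2], RHS [L M T^-2] ✓ — Force and acceleration are vectors, mass is a scalar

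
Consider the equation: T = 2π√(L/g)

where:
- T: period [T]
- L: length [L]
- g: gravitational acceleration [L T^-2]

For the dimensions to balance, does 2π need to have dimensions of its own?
No

T has dimensions [T] and √(L/g) already has dimensions [T], so the equation balances without 2π contributing any dimensions. 2π is a pure (dimensionless) number; changing or removing it would not affect dimensional consistency.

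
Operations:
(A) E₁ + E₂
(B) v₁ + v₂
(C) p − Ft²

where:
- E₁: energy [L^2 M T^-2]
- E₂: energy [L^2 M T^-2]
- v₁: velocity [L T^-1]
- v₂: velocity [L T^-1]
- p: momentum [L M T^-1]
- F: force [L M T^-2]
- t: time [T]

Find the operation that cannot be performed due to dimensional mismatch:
(C) p − Ft²

(A) E₁ + E₂: E₁ [L^2 M T^-2] and E₂ [L^2 M T^-2] — same dimensions ✓
(B) v₁ + v₂: v₁ [L T^-1] and v₂ [L T^-1] — same dimensions ✓
(C) p − Ft²: p [L M T^-1] and Ft² [L M] — different dimensions cannot be added/subtracted ✗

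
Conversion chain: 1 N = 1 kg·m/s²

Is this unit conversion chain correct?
The chain is correct (no errors).

Correct: Newton is defined as kg·m/s²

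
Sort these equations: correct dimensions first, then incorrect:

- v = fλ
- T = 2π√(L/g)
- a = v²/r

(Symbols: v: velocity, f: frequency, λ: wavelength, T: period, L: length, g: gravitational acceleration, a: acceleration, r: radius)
Dimensionally correct: v = fλ, T = 2π√(L/g), a = v²/r
Dimensionally incorrect: none
Ordered (correct first, then incorrect): v = fλ, T = 2π√(L/g), a = v²/r

- v = fλ: LHS [L T^-1], RHS [L T^-1] → correct ✓
- T = 2π√(L/g): LHS [T], RHS [T] → correct ✓
- a = v²/r: LHS [L T^-2], RHS [L T^-2] → correct ✓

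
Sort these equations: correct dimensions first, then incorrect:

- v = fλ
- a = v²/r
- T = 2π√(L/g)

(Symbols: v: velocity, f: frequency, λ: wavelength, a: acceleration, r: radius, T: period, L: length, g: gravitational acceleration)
Dimensionally correct: v = fλ, a = v²/r, T = 2π√(L/g)
Dimensionally incorrect: none
Ordered (correct first, then incorrect): v = fλ, a = v²/r, T = 2π√(L/g)

- v = fλ: LHS [L T^-1], RHS [L T^-1] → correct ✓
- a = v²/r: LHS [L T^-2], RHS [L T^-2] → correct ✓
- T = 2π√(L/g): LHS [T], RHS [T] → correct ✓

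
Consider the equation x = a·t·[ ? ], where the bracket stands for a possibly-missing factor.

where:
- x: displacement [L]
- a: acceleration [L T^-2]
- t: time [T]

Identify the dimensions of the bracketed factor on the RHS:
[T] — time (e.g. t)

x has dimensions [L]; a·t has dimensions [L T^-1].
The bracketed factor must supply [L] / [L T^-1] = [T].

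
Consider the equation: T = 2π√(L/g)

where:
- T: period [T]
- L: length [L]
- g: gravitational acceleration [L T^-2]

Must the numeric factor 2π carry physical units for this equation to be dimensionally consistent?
No

T has dimensions [T] and √(L/g) already has dimensions [T], so the equation balances without 2π contributing any dimensions. 2π is a pure (dimensionless) number; changing or removing it would not affect dimensional consistency.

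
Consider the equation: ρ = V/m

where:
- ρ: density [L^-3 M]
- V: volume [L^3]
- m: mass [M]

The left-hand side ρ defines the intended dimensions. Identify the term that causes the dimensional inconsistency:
The right-hand side term V/m

ρ has dimensions [L^-3 M], but V/m has dimensions [L^3 M^-1], so the term V/m is dimensionally wrong for ρ.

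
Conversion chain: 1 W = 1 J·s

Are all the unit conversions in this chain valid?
The chain is incorrect (it contains an error).

Incorrect: Watt is J/s, not J·s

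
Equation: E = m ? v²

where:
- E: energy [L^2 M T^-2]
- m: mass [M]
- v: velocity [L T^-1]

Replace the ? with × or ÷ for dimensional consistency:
multiplication (×): E = m × v²

E [L^2 M T^-2]; m [M]; v² [L^2 T^-2].
m × v² → [L^2 M T^-2] ✓
m ÷ v² → [L^-2 M T^2] ✗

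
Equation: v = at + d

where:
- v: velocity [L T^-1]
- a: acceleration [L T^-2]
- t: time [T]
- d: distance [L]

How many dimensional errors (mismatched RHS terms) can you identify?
1

LHS v: [L T^-1]
- at: [L T^-1] ✓
- d: [L] ✗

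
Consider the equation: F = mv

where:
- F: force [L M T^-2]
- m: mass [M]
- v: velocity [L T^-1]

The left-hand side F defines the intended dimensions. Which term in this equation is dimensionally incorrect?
The right-hand side term mv

F has dimensions [L M T^-2], but mv has dimensions [L M T^-1], so the term mv is dimensionally wrong for F.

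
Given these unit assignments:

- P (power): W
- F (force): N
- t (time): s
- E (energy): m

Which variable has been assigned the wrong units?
E

The variable E (energy) should have units J, not m.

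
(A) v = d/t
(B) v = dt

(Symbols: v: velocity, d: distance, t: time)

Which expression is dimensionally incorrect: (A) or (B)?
(B)

(A) v = d/t: LHS [L T^-1], RHS [L T^-1] ✓
(B) v = dt: LHS [L T^-1], RHS [L T] ✗

Expression (B) v = dt is dimensionally incorrect.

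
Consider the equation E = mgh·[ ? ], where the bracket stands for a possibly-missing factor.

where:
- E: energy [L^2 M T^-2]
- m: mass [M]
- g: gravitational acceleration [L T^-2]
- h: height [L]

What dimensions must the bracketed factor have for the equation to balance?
Nothing is missing — the bracketed factor must be dimensionless.

E has dimensions [L^2 M T^-2] and mgh already has dimensions [L^2 M T^-2], so E = mgh is dimensionally complete.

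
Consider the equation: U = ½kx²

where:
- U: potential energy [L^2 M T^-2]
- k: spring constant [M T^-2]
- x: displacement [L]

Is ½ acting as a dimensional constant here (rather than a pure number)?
No

U has dimensions [L^2 M T^-2] and kx² already has dimensions [L^2 M T^-2], so the equation balances without ½ contributing any dimensions. ½ is a pure (dimensionless) number; changing or removing it would not affect dimensional consistency.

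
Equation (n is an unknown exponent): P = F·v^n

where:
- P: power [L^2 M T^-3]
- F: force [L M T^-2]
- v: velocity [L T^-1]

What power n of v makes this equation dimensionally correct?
n = 1

P has dimensions [L^2 M T^-3]; v has dimensions [L T^-1].
The rest of the RHS has dimensions [L M T^-2], so v^n must supply [L T^-1].
With n = 1: F·v^1 has dimensions [L^2 M T^-3], matching the LHS ✓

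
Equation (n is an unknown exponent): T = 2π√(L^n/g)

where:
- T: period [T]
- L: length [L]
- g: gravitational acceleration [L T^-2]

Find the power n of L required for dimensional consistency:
n = 1

T has dimensions [T]; L has dimensions [L].
With n = 1: 2π√(L^1/g) has dimensions [T], matching the LHS ✓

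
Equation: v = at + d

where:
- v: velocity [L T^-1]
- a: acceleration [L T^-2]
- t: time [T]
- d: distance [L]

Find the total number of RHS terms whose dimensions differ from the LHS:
1

LHS v: [L T^-1]
- at: [L T^-1] ✓
- d: [L] ✗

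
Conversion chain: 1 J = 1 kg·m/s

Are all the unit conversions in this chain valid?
The chain is incorrect (it contains an error).

Incorrect: Joule is kg·m²/s², not kg·m/s (that is momentum)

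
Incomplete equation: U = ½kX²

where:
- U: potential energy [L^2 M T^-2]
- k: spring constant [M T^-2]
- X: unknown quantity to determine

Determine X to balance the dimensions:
X = x (displacement), dimensions [L]

U has dimensions [L^2 M T^-2]; the rest of the RHS (½k) has dimensions [M T^-2].
So X² must have dimensions [L^2], i.e. X has dimensions [L] — X = x (displacement).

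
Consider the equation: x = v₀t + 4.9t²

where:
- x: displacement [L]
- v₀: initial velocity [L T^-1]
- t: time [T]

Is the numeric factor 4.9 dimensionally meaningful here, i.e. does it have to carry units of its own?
Yes

x has dimensions [L], while t² alone has dimensions [T^2]. For the equation to balance, the factor 4.9 must carry dimensions [L T^-2] — it is a dimensional constant (a numerical value of a physical quantity with its units suppressed), not a pure number.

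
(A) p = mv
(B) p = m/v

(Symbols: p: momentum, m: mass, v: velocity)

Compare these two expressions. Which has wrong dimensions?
(B)

(A) p = mv: LHS [L M T^-1], RHS [L M T^-1] ✓
(B) p = m/v: LHS [L M T^-1], RHS [L^-1 M T] ✗

Expression (B) p = m/v is dimensionally incorrect.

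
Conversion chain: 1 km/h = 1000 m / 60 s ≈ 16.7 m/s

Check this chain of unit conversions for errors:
The chain is incorrect (it contains an error).

Incorrect: 1 h = 3600 s, not 60 s (1 km/h ≈ 0.278 m/s)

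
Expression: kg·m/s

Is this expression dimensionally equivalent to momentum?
Yes

The expression kg·m/s has dimensions [L M T^-1], which is exactly momentum [L M T^-1].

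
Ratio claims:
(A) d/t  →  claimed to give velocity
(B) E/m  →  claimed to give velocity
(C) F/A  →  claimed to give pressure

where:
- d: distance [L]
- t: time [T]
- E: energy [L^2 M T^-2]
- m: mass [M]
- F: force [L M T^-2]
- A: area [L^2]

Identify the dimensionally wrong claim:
(B) E/m does not give velocity

(A) d/t: [L T^-1] = velocity [L T^-1] ✓
(B) E/m: [L^2 T^-2] ≠ velocity [L T^-1] ✗
(C) F/A: [L^-1 M T^-2] = pressure [L^-1 M T^-2] ✓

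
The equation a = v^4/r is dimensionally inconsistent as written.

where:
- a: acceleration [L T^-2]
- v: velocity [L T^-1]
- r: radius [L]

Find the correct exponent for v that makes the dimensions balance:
The exponent of v should be 2: a = v^2/r

The LHS a has dimensions [L T^-2]; v has dimensions [L T^-1].
As written, the RHS v^4/r (exponent 4 on v) has dimensions [L^3 T^-4], which does not match.
With exponent 2, the RHS v^2/r has dimensions [L T^-2], matching the LHS.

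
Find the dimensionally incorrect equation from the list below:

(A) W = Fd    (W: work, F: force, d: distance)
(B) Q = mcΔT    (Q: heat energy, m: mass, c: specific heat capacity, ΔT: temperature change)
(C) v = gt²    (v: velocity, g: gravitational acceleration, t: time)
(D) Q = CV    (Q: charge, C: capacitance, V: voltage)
(C) v = gt²

The equation (C) v = gt² is dimensionally incorrect.

LHS (v): [L T^-1]
RHS (gt²): [L] ✗

The dimensions do not match. The other three equations balance.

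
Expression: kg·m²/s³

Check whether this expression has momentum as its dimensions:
No

The expression kg·m²/s³ has dimensions [L^2 M T^-3], but momentum has dimensions [L M T^-1].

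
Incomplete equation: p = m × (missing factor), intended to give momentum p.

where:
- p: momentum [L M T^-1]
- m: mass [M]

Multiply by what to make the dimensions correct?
v (velocity), dimensions [L T^-1]

p has dimensions [L M T^-1] and m has dimensions [M].
The missing factor must have dimensions [L M T^-1] / [M] = [L T^-1], i.e. velocity (v).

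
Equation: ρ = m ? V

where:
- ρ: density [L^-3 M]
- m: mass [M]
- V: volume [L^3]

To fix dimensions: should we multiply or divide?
division (÷): ρ = m ÷ V

ρ [L^-3 M]; m [M]; V [L^3].
m × V → [L^3 M] ✗
m ÷ V → [L^-3 M] ✓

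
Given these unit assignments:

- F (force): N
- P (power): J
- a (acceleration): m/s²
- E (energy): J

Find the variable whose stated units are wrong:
P

The variable P (power) should have units W, not J.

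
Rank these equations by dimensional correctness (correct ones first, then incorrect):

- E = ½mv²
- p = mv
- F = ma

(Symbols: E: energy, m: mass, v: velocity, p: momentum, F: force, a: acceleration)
Dimensionally correct: E = ½mv², p = mv, F = ma
Dimensionally incorrect: none
Ordered (correct first, then incorrect): E = ½mv², p = mv, F = ma

- E = ½mv²: LHS [L^2 M T^-2], RHS [L^2 M T^-2] → correct ✓
- p = mv: LHS [L M T^-1], RHS [L M T^-1] → correct ✓
- F = ma: LHS [L M T^-2], RHS [L M T^-2] → correct ✓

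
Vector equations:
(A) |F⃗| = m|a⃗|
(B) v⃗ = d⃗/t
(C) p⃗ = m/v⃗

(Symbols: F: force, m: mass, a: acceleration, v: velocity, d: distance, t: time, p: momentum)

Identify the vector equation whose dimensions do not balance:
(C) p⃗ = m/v⃗

(A) |F⃗| = m|a⃗|: LHS [L M T^-2], RHS [L M T^-2] ✓ — magnitudes of vectors are scalars
(B) v⃗ = d⃗/t: LHS [L T^-1], RHS [L T^-1] ✓ — displacement (vector) divided by time (scalar)
(C) p⃗ = m/v⃗: LHS [L M T^-1], RHS [L^-1 M T] ✗ — momentum is mass times velocity; should be mv⃗ (and division by a vector is undefined)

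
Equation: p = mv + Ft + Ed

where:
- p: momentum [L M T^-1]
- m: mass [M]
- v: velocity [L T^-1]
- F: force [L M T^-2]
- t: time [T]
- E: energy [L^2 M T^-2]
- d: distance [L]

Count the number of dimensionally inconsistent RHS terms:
1

LHS p: [L M T^-1]
- mv: [L M T^-1] ✓
- Ft: [L M T^-1] ✓
- Ed: [L^3 M T^-2] ✗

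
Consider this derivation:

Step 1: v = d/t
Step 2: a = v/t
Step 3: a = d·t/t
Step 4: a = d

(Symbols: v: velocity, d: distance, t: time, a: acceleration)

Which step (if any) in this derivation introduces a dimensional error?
Step 3

Step 1: v = d/t → LHS [L T^-1], RHS [L T^-1] ✓
Step 2: a = v/t → LHS [L T^-2], RHS [L T^-2] ✓
Step 3: a = d·t/t → LHS [L T^-2], RHS [L] ✗

The first dimensional inconsistency appears in step 3: a = d·t/t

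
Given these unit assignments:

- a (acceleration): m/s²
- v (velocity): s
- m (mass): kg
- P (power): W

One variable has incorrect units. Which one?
v

The variable v (velocity) should have units m/s, not s.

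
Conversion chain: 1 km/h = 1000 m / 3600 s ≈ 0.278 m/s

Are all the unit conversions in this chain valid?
The chain is correct (no errors).

Correct: 1 km = 1000 m, 1 h = 3600 s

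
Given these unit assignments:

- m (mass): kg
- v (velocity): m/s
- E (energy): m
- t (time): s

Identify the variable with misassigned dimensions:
E

The variable E (energy) should have units J, not m.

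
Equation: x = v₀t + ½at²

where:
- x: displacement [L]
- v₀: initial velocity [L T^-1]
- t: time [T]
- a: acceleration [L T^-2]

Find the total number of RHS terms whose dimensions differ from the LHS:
0

LHS x: [L]
- v₀t: [L] ✓
- ½at²: [L] ✓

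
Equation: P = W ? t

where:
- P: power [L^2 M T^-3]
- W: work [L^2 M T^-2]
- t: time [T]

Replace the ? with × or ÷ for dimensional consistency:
division (÷): P = W ÷ t

P [L^2 M T^-3]; W [L^2 M T^-2]; t [T].
W × t → [L^2 M T^-1] ✗
W ÷ t → [L^2 M T^-3] ✓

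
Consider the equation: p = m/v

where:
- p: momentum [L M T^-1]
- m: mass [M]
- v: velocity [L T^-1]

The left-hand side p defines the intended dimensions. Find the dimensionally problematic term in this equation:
The right-hand side term m/v

p has dimensions [L M T^-1], but m/v has dimensions [L^-1 M T], so the term m/v is dimensionally wrong for p.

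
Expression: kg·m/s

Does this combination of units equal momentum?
Yes

The expression kg·m/s has dimensions [L M T^-1], which is exactly momentum [L M T^-1].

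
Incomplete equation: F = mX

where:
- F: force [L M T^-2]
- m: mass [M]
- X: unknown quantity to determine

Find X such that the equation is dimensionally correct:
X = a (acceleration), dimensions [L T^-2]

F has dimensions [L M T^-2]; the rest of the RHS (m) has dimensions [M].
So X must have dimensions [L T^-2] — X = a (acceleration).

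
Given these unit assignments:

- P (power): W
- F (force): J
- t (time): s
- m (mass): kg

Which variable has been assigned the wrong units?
F

The variable F (force) should have units N, not J.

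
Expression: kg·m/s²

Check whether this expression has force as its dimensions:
Yes

The expression kg·m/s² has dimensions [L M T^-2], which is exactly force [L M T^-2].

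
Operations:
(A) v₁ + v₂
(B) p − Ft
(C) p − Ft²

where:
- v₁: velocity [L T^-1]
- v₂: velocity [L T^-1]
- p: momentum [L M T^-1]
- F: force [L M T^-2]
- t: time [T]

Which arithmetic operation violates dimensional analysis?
(C) p − Ft²

(A) v₁ + v₂: v₁ [L T^-1] and v₂ [L T^-1] — same dimensions ✓
(B) p − Ft: p [L M T^-1] and Ft [L M T^-1] — same dimensions ✓
(C) p − Ft²: p [L M T^-1] and Ft² [L M] — different dimensions cannot be added/subtracted ✗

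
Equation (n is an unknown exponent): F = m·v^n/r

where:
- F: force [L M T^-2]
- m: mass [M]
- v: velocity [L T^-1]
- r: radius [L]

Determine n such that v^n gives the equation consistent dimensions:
n = 2

F has dimensions [L M T^-2]; v has dimensions [L T^-1].
The rest of the RHS has dimensions [L^-1 M], so v^n must supply [L^2 T^-2].
With n = 2: m·v^2/r has dimensions [L M T^-2], matching the LHS ✓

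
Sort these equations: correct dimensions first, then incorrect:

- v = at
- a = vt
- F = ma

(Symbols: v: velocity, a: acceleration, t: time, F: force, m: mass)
Dimensionally correct: v = at, F = ma
Dimensionally incorrect: a = vt
Ordered (correct first, then incorrect): v = at, F = ma, a = vt

- v = at: LHS [L T^-1], RHS [L T^-1] → correct ✓
- a = vt: LHS [L T^-2], RHS [L] → incorrect ✗
- F = ma: LHS [L M T^-2], RHS [L M T^-2] → correct ✓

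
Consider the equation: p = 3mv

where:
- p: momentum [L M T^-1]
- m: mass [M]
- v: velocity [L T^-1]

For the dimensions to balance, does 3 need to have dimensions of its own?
No

p has dimensions [L M T^-1] and mv already has dimensions [L M T^-1], so the equation balances without 3 contributing any dimensions. 3 is a pure (dimensionless) number; changing or removing it would not affect dimensional consistency.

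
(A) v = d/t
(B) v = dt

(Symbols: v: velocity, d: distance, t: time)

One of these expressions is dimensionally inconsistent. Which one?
(B)

(A) v = d/t: LHS [L T^-1], RHS [L T^-1] ✓
(B) v = dt: LHS [L T^-1], RHS [L T] ✗

Expression (B) v = dt is dimensionally incorrect.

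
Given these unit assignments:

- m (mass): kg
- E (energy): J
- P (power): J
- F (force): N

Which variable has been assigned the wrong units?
P

The variable P (power) should have units W, not J.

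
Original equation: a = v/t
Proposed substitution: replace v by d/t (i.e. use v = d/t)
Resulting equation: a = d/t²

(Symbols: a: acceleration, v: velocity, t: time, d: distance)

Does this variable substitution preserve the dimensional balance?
Yes

[v] = [L T^-1] and [d/t] = [L T^-1]. These match, so the substitution replaces a quantity by one of the same dimensions and the result a = d/t² has LHS [L T^-2] vs RHS [L T^-2] — still consistent.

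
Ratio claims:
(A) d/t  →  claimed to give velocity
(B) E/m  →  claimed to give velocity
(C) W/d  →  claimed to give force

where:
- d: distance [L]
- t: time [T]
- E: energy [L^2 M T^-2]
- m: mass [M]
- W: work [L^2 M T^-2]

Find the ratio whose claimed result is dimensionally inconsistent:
(B) E/m does not give velocity

(A) d/t: [L T^-1] = velocity [L T^-1] ✓
(B) E/m: [L^2 T^-2] ≠ velocity [L T^-1] ✗
(C) W/d: [L M T^-2] = force [L M T^-2] ✓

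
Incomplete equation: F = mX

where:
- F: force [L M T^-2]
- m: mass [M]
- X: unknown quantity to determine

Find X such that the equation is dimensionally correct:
X = a (acceleration), dimensions [L T^-2]

F has dimensions [L M T^-2]; the rest of the RHS (m) has dimensions [M].
So X must have dimensions [L T^-2] — X = a (acceleration).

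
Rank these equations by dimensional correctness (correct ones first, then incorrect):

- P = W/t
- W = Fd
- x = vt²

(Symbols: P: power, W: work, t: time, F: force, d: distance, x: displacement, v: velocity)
Dimensionally correct: P = W/t, W = Fd
Dimensionally incorrect: x = vt²
Ordered (correct first, then incorrect): P = W/t, W = Fd, x = vt²

- P = W/t: LHS [L^2 M T^-3], RHS [L^2 M T^-3] → correct ✓
- W = Fd: LHS [L^2 M T^-2], RHS [L^2 M T^-2] → correct ✓
- x = vt²: LHS [L], RHS [L T] → incorrect ✗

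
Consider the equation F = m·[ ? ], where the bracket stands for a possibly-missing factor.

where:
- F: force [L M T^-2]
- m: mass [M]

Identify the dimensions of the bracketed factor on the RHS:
[L T^-2] — acceleration (e.g. a)

F has dimensions [L M T^-2]; m has dimensions [M].
The bracketed factor must supply [L M T^-2] / [M] = [L T^-2].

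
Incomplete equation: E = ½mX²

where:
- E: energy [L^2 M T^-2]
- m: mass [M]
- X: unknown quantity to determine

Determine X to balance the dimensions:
X = v (velocity), dimensions [L T^-1]

E has dimensions [L^2 M T^-2]; the rest of the RHS (½m) has dimensions [M].
So X² must have dimensions [L^2 T^-2], i.e. X has dimensions [L T^-1] — X = v (velocity).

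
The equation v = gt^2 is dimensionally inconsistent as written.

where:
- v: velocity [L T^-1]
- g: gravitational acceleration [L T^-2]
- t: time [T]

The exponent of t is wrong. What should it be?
The exponent of t should be 1: v = gt

The LHS v has dimensions [L T^-1]; t has dimensions [T].
As written, the RHS gt^2 (exponent 2 on t) has dimensions [L], which does not match.
With exponent 1, the RHS gt has dimensions [L T^-1], matching the LHS.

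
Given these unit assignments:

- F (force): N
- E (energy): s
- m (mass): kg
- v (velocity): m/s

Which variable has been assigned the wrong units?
E

The variable E (energy) should have units J, not s.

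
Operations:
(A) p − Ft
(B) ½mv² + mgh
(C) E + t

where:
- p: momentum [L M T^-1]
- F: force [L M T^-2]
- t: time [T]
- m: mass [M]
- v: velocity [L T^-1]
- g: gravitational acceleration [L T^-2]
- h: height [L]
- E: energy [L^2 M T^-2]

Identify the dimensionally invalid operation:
(C) E + t

(A) p − Ft: p [L M T^-1] and Ft [L M T^-1] — same dimensions ✓
(B) ½mv² + mgh: ½mv² [L^2 M T^-2] and mgh [L^2 M T^-2] — same dimensions ✓
(C) E + t: E [L^2 M T^-2] and t [T] — different dimensions cannot be added/subtracted ✗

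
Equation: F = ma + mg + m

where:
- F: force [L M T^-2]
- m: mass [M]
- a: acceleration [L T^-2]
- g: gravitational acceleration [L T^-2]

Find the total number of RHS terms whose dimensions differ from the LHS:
1

LHS F: [L M T^-2]
- ma: [L M T^-2] ✓
- mg: [L M T^-2] ✓
- m: [M] ✗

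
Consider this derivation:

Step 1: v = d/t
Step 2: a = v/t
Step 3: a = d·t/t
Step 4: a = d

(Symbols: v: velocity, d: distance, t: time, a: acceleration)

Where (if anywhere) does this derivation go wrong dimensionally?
Step 3

Step 1: v = d/t → LHS [L T^-1], RHS [L T^-1] ✓
Step 2: a = v/t → LHS [L T^-2], RHS [L T^-2] ✓
Step 3: a = d·t/t → LHS [L T^-2], RHS [L] ✗

The first dimensional inconsistency appears in step 3: a = d·t/t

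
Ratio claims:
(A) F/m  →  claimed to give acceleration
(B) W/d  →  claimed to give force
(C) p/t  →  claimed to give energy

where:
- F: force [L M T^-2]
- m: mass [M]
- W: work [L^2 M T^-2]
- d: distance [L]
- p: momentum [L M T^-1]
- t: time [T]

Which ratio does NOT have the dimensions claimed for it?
(C) p/t does not give energy

(A) F/m: [L T^-2] = acceleration [L T^-2] ✓
(B) W/d: [L M T^-2] = force [L M T^-2] ✓
(C) p/t: [L M T^-2] ≠ energy [L^2 M T^-2] ✗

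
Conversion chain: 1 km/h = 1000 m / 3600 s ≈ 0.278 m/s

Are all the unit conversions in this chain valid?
The chain is correct (no errors).

Correct: 1 km = 1000 m, 1 h = 3600 s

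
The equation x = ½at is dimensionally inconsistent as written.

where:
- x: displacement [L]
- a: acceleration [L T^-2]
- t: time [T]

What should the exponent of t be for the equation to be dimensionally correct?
The exponent of t should be 2: x = ½at^2

The LHS x has dimensions [L]; t has dimensions [T].
As written, the RHS ½at (exponent 1 on t) has dimensions [L T^-1], which does not match.
With exponent 2, the RHS ½at^2 has dimensions [L], matching the LHS.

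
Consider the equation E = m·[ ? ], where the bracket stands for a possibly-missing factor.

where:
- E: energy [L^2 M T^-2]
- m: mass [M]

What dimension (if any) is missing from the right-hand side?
[L^2 T^-2] — velocity squared (e.g. v²)

E has dimensions [L^2 M T^-2]; m has dimensions [M].
The bracketed factor must supply [L^2 M T^-2] / [M] = [L^2 T^-2].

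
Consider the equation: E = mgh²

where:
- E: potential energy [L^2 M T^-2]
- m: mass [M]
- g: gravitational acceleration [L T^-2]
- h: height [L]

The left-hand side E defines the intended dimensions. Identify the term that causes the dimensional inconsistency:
The right-hand side term mgh²

E has dimensions [L^2 M T^-2], but mgh² has dimensions [L^3 M T^-2], so the term mgh² is dimensionally wrong for E.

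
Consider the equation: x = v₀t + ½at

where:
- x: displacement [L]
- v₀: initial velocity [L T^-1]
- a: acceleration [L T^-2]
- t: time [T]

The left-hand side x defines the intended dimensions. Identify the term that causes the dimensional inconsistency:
The term ½at

Checking each RHS term against the LHS:
- v₀t: [L] — matches x [L] ✓
- ½at: [L T^-1] — does NOT match x [L] ✗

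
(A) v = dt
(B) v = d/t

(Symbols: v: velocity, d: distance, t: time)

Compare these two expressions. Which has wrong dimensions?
(A)

(A) v = dt: LHS [L T^-1], RHS [L T] ✗
(B) v = d/t: LHS [L T^-1], RHS [L T^-1] ✓

Expression (A) v = dt is dimensionally incorrect.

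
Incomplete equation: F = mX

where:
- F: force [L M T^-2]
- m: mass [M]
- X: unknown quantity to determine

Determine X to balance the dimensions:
X = a (acceleration), dimensions [L T^-2]

F has dimensions [L M T^-2]; the rest of the RHS (m) has dimensions [M].
So X must have dimensions [L T^-2] — X = a (acceleration).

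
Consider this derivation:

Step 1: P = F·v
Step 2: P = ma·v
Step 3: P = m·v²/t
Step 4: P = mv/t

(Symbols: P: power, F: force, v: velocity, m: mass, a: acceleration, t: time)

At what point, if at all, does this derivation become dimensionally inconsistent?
Step 4

Step 1: P = F·v → LHS [L^2 M T^-3], RHS [L^2 M T^-3] ✓
Step 2: P = ma·v → LHS [L^2 M T^-3], RHS [L^2 M T^-3] ✓
Step 3: P = m·v²/t → LHS [L^2 M T^-3], RHS [L^2 M T^-3] ✓
Step 4: P = mv/t → LHS [L^2 M T^-3], RHS [L M T^-2] ✗

The first dimensional inconsistency appears in step 4: P = mv/t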